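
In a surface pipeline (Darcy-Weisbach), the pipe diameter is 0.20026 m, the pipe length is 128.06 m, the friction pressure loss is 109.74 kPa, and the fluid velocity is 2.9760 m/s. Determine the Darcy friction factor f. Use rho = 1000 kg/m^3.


f = dP*1000 / ((L/D)*(rho*vel^2/2))
f = 109.74*1000 / ((128.06/0.20026)*(1000*2.9760^2/2))
f = 0.038753


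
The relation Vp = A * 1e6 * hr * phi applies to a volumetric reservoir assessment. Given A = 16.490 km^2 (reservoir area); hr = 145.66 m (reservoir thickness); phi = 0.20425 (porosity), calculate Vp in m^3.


Vp = A * 1e6 * hr * phi
Vp = 16.490 * 1e6 * 145.66 * 0.20425
Vp = 4.9059e+08 m^3


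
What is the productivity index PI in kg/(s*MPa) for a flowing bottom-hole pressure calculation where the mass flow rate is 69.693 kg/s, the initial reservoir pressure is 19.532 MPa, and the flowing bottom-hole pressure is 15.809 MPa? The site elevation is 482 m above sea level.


PI = mdot / (P_i - P_wf)
PI = 69.693 / (19.532 - 15.809)
PI = 18.720 kg/(s*MPa)


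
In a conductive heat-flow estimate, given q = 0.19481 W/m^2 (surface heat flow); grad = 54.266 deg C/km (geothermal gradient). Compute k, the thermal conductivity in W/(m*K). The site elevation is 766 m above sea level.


k = q * 1000 / grad
k = 0.19481 * 1000 / 54.266
k = 3.5899 W/(m*K)


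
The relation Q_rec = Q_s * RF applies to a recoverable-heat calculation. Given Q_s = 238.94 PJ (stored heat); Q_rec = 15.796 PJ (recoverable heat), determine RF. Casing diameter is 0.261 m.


RF = Q_rec / Q_s
RF = 15.796 / 238.94
RF = 0.066109


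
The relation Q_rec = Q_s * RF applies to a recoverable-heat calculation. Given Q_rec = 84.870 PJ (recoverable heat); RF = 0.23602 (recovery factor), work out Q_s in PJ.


Q_s = Q_rec / RF
Q_s = 84.870 / 0.23602
Q_s = 359.59 PJ


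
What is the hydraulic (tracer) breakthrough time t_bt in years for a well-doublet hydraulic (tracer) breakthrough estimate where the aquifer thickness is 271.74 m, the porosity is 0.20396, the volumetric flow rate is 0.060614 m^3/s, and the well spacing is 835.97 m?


t_bt = pi * hr * phi * L^2 / (3 * Qv) / (365.25*86400)
t_bt = pi * 271.74 * 0.20396 * 835.97^2 / (3 * 0.060614) / (365.25*86400)
t_bt = 21.205 years


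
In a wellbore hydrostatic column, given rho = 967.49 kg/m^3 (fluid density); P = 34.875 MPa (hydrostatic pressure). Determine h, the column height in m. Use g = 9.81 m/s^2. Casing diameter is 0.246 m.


h = P * 1e6 / (g * rho)
h = 34.875 * 1e6 / (9.81 * 967.49)
h = 3674.5 m


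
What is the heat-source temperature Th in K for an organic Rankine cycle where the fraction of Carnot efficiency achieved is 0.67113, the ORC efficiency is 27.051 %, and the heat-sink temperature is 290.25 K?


Th = Tc / (1 - (eta_orc/100)/f)
Th = 290.25 / (1 - (27.051/100)/0.67113)
Th = 486.24 K


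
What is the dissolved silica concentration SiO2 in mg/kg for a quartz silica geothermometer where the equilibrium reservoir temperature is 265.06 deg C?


SiO2 = 10^(5.19 - 1309/(T_eq + 273.15))
SiO2 = 10^(5.19 - 1309/(265.06 + 273.15))
SiO2 = 572.62 mg/kg


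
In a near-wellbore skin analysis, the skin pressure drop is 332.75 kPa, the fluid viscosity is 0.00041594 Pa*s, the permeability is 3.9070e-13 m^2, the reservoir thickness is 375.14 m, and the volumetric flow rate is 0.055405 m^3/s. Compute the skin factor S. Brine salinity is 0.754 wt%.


S = dP_s * 1000 * 2*pi*k*hr / (q*mu)
S = 332.75 * 1000 * 2*pi*3.9070e-13*375.14 / (0.055405*0.00041594)
S = 13.297


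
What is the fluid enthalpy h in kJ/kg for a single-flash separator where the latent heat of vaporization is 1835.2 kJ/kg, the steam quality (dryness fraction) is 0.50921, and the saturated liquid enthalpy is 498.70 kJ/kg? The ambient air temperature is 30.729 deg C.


h = hf + x * hfg
h = 498.70 + 0.50921 * 1835.2
h = 1433.2 kJ/kg


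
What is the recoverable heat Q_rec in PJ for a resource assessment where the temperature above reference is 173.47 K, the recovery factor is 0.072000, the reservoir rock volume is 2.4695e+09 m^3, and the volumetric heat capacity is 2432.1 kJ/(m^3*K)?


Step 1: Q_s = Vr*rhoc*dT/1e12 = 2.4695e+09*2432.1*173.47/1e12 = 1041.873 PJ
Step 2: Q_rec = Q_s * RF = 1041.873 * 0.072 = 75.015 PJ
Q_rec = 75.015 PJ


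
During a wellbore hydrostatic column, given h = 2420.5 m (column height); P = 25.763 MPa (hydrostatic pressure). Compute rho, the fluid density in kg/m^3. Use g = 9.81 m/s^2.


rho = P * 1e6 / (g * h)
rho = 25.763 * 1e6 / (9.81 * 2420.5)
rho = 1085.0 kg/m^3


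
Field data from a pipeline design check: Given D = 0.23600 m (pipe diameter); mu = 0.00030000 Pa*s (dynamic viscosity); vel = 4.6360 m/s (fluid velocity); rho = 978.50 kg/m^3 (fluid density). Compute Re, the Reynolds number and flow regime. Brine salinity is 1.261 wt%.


Step 1: Re = rho*vel*D/mu = 978.5*4.636*0.236/0.0003 = 3.5686e+06
Step 2: Re = 3.5686e+06 > 4000, so flow is turbulent.
Re = 3.5686e+06 (turbulent)


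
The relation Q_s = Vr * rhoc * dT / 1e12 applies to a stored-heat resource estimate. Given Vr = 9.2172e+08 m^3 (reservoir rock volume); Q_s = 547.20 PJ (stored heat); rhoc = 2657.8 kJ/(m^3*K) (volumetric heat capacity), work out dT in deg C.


dT = Q_s * 1e12 / (Vr * rhoc)
dT = 547.20 * 1e12 / (9.2172e+08 * 2657.8)
dT = 223.3700 K
Convert (temperature difference, 1 K = 1 deg C): 223.3700 K = 223.3700 deg C
dT = 223.37 deg C


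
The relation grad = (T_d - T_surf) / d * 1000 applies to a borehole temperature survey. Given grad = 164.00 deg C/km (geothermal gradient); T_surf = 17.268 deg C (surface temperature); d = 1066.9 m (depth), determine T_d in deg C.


T_d = T_surf + grad * d / 1000
T_d = 17.268 + 164.00 * 1066.9 / 1000
T_d = 192.24 deg C


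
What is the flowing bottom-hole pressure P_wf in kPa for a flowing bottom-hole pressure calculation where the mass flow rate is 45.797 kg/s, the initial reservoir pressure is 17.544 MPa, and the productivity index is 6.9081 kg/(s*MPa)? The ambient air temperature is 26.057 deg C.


P_wf = P_i - mdot / PI
P_wf = 17.544 - 45.797 / 6.9081
P_wf = 10.91454 MPa
Convert: 10.91454 MPa * 1000.0 = 10915 kPa
P_wf = 10915 kPa


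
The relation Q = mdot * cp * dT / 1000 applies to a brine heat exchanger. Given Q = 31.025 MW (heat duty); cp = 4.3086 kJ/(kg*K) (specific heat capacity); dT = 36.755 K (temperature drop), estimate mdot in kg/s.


mdot = Q * 1000 / (cp * dT)
mdot = 31.025 * 1000 / (4.3086 * 36.755)
mdot = 195.91 kg/s


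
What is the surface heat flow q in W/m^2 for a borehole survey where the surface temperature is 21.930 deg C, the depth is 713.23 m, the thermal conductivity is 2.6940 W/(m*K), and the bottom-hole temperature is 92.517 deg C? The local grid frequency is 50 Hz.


Step 1: grad = (T_d - T_surf)/d * 1000 = (92.517 - 21.93)/713.23 * 1000 = 98.96807 deg C/km
Step 2: q = k * grad / 1000 = 2.694 * 98.96807 / 1000 = 0.26662 W/m^2
q = 0.26662 W/m^2


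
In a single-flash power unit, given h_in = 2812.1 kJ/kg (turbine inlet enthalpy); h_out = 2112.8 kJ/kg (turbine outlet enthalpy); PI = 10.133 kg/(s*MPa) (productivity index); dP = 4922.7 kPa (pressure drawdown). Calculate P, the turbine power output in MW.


Step 1: mdot = PI * dP / 1000 = 10.133 * 4922.7 / 1000 = 49.88172 kg/s
Step 2: P = mdot*(h_in - h_out)/1000 = 49.88172*(2812.1 - 2112.8)/1000 = 34.882 MW
P = 34.882 MW


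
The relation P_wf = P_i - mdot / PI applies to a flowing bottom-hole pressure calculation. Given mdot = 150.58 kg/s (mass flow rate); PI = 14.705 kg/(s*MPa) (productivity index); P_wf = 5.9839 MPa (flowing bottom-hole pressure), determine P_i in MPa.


P_i = P_wf + mdot / PI
P_i = 5.9839 + 150.58 / 14.705
P_i = 16.224 MPa


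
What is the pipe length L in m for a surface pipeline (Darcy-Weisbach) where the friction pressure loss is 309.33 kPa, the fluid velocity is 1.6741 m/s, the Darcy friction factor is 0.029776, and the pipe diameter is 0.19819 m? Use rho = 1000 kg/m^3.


L = dP*1000*D / (f*rho*vel^2/2)
L = 309.33*1000*0.19819 / (0.029776*1000*1.6741^2/2)
L = 1469.3 m


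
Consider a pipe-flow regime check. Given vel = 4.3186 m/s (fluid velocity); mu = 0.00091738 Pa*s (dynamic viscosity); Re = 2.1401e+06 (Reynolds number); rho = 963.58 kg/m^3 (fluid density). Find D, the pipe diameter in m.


D = Re * mu / (rho * vel)
D = 2.1401e+06 * 0.00091738 / (963.58 * 4.3186)
D = 0.47179 m


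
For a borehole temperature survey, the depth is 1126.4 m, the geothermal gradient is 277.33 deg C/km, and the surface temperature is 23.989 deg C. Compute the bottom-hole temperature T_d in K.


T_d = T_surf + grad * d / 1000
T_d = 23.989 + 277.33 * 1126.4 / 1000
T_d = 336.3735 deg C
Convert to K: 336.3735 + 273.15 = 609.52 K
T_d = 609.52 K


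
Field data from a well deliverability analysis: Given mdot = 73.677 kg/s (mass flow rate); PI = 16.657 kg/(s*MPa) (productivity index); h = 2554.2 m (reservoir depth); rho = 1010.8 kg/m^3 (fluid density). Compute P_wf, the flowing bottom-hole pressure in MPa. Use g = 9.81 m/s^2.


Step 1: P_i = rho*g*h/1e6 = 1010.8*9.81*2554.2/1e6 = 25.32731 MPa
Step 2: P_wf = P_i - mdot/PI = 25.32731 - 73.677/16.657 = 20.904 MPa
P_wf = 20.904 MPa


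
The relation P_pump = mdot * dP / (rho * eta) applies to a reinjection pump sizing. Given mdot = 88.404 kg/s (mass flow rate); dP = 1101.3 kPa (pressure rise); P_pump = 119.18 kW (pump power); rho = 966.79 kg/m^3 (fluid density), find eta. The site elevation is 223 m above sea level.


eta = mdot * dP / (rho * P_pump)
eta = 88.404 * 1101.3 / (966.79 * 119.18)
eta = 0.84497


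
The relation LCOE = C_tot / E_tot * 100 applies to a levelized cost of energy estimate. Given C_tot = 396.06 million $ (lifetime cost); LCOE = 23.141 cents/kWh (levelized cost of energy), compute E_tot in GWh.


E_tot = C_tot / LCOE * 100
E_tot = 396.06 / 23.141 * 100
E_tot = 1711.5 GWh


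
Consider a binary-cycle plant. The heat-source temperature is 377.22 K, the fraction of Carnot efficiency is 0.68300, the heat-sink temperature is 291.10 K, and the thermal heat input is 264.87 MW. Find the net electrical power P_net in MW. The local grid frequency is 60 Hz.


Step 1: eta = (1 - Tc/Th)*f = (1 - 291.1/377.22)*0.683 = 0.1559301
Step 2: P_net = eta * Q_in = 0.1559301 * 264.87 = 41.301 MW
P_net = 41.301 MW


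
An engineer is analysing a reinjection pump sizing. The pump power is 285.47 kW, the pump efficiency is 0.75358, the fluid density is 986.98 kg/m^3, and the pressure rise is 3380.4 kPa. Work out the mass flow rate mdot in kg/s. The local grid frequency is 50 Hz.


mdot = P_pump * rho * eta / dP
mdot = 285.47 * 986.98 * 0.75358 / 3380.4
mdot = 62.810 kg/s


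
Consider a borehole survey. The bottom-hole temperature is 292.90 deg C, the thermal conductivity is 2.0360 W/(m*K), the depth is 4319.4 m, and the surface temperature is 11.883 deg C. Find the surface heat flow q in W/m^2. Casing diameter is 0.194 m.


Step 1: grad = (T_d - T_surf)/d * 1000 = (292.9 - 11.883)/4319.4 * 1000 = 65.05927 deg C/km
Step 2: q = k * grad / 1000 = 2.036 * 65.05927 / 1000 = 0.13246 W/m^2
q = 0.13246 W/m^2


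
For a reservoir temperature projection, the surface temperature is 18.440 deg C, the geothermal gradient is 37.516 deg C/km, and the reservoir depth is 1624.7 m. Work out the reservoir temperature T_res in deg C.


T_res = T_surf + grad * d / 1000
T_res = 18.440 + 37.516 * 1624.7 / 1000
T_res = 79.392 deg C


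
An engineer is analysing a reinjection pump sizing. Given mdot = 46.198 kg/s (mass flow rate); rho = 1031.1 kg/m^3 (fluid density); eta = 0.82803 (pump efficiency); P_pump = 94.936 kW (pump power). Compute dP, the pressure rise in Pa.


dP = P_pump * rho * eta / mdot
dP = 94.936 * 1031.1 * 0.82803 / 46.198
dP = 1754.505 kPa
Convert: 1754.505 kPa * 1000.0 = 1.7545e+06 Pa
dP = 1.7545e+06 Pa


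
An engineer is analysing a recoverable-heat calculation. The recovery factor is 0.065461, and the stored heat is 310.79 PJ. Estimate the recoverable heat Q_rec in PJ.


Q_rec = Q_s * RF
Q_rec = 310.79 * 0.065461
Q_rec = 20.345 PJ


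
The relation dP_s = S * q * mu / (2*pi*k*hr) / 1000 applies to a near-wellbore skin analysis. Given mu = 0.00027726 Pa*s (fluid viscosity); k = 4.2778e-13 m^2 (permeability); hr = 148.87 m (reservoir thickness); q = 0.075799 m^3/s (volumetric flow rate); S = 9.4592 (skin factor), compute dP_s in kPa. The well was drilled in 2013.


dP_s = S * q * mu / (2*pi*k*hr) / 1000
dP_s = 9.4592 * 0.075799 * 0.00027726 / (2*pi*4.2778e-13*148.87) / 1000
dP_s = 496.82 kPa


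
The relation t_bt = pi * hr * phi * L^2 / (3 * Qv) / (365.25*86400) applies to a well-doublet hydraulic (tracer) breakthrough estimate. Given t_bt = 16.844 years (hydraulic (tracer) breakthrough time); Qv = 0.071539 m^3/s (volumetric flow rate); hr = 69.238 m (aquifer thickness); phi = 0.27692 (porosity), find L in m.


L = sqrt(t_bt*365.25*86400*3*Qv / (pi*hr*phi))
L = sqrt(16.844*365.25*86400*3*0.071539 / (pi*69.238*0.27692))
L = 1376.2 m


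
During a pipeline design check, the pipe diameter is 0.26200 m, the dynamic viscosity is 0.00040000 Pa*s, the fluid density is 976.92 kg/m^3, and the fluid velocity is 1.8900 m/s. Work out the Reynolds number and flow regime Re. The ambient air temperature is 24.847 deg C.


Step 1: Re = rho*vel*D/mu = 976.92*1.89*0.262/0.0004 = 1.2094e+06
Step 2: Re = 1.2094e+06 > 4000, so flow is turbulent.
Re = 1.2094e+06 (turbulent)


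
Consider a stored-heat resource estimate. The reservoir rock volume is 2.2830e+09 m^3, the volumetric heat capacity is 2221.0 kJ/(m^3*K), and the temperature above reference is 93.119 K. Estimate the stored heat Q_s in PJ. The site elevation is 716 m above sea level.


Q_s = Vr * rhoc * dT / 1e12
Q_s = 2.2830e+09 * 2221.0 * 93.119 / 1e12
Q_s = 472.16 PJ


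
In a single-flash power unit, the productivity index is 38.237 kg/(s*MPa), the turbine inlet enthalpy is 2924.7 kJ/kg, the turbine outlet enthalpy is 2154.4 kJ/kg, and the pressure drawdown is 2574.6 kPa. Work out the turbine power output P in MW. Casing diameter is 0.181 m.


Step 1: mdot = PI * dP / 1000 = 38.237 * 2574.6 / 1000 = 98.44498 kg/s
Step 2: P = mdot*(h_in - h_out)/1000 = 98.44498*(2924.7 - 2154.4)/1000 = 75.832 MW
P = 75.832 MW


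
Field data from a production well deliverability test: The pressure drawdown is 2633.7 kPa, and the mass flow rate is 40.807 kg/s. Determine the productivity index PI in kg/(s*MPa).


PI = mdot * 1000 / dP
PI = 40.807 * 1000 / 2633.7
PI = 15.494 kg/(s*MPa)


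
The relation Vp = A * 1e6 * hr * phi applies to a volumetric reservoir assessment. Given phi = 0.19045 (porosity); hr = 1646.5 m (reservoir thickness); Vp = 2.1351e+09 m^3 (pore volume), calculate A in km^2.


A = Vp / (1e6 * hr * phi)
A = 2.1351e+09 / (1e6 * 1646.5 * 0.19045)
A = 6.8089 km^2


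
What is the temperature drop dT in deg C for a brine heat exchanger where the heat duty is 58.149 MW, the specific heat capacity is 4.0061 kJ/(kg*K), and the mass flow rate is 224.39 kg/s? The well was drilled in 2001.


dT = Q * 1000 / (mdot * cp)
dT = 58.149 * 1000 / (224.39 * 4.0061)
dT = 64.68699 K
Convert (temperature difference, 1 K = 1 deg C): 64.68699 K = 64.68699 deg C
dT = 64.687 deg C


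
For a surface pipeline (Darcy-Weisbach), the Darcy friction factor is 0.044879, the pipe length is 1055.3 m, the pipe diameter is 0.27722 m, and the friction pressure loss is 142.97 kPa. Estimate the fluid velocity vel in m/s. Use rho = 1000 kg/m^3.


vel = sqrt(dP*1000*2*D / (f*L*rho))
vel = sqrt(142.97*1000*2*0.27722 / (0.044879*1055.3*1000))
vel = 1.2937 m/s


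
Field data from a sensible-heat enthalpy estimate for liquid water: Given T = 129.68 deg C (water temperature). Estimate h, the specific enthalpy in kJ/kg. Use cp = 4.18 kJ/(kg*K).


h = cp * T
h = 4.18 * 129.68
h = 542.06 kJ/kg


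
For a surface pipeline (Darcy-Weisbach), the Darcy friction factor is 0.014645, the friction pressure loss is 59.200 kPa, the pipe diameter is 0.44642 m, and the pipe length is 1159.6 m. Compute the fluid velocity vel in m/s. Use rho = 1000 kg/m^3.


vel = sqrt(dP*1000*2*D / (f*L*rho))
vel = sqrt(59.200*1000*2*0.44642 / (0.014645*1159.6*1000))
vel = 1.7642 m/s


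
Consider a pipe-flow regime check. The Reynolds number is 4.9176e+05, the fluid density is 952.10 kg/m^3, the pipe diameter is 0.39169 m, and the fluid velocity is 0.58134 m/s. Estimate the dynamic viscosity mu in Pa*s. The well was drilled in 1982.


mu = rho * vel * D / Re
mu = 952.10 * 0.58134 * 0.39169 / 4.9176e+05
mu = 0.00044086 Pa*s


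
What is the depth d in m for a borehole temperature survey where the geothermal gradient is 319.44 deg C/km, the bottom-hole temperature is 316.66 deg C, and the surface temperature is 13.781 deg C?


d = (T_d - T_surf) / grad * 1000
d = (316.66 - 13.781) / 319.44 * 1000
d = 948.16 m


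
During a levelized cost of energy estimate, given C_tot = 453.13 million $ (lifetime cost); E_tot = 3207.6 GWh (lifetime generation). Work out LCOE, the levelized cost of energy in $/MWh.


LCOE = C_tot / E_tot * 100
LCOE = 453.13 / 3207.6 * 100
LCOE = 14.12676 cents/kWh
Convert: 14.12676 cents/kWh * 10.0 = 141.27 $/MWh
LCOE = 141.27 $/MWh


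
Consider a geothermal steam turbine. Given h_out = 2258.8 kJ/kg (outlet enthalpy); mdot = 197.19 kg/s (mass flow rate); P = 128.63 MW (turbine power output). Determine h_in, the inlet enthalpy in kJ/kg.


h_in = h_out + P * 1000 / mdot
h_in = 2258.8 + 128.63 * 1000 / 197.19
h_in = 2911.1 kJ/kg


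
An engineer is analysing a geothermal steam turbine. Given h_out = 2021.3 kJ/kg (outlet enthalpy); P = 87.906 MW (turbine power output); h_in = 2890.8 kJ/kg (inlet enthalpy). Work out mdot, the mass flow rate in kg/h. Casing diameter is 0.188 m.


mdot = P * 1000 / (h_in - h_out)
mdot = 87.906 * 1000 / (2890.8 - 2021.3)
mdot = 101.0995 kg/s
Convert: 101.0995 kg/s * 3600.0 = 3.6396e+05 kg/h
mdot = 3.6396e+05 kg/h


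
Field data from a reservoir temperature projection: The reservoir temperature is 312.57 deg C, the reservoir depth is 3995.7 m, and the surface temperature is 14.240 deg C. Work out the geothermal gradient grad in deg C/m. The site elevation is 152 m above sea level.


grad = (T_res - T_surf) / d * 1000
grad = (312.57 - 14.240) / 3995.7 * 1000
grad = 74.66276 deg C/km
Convert: 74.66276 deg C/km * 0.001 = 0.074663 deg C/m
grad = 0.074663 deg C/m


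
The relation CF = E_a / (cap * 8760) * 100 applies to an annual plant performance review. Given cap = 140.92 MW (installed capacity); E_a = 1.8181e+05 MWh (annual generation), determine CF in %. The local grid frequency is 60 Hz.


CF = E_a / (cap * 8760) * 100
CF = 1.8181e+05 / (140.92 * 8760) * 100
CF = 14.728 %


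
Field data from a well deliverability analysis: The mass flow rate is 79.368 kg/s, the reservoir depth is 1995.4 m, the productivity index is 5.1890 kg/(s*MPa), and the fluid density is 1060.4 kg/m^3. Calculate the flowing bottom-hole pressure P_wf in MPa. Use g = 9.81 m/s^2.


Step 1: P_i = rho*g*h/1e6 = 1060.4*9.81*1995.4/1e6 = 20.75720 MPa
Step 2: P_wf = P_i - mdot/PI = 20.75720 - 79.368/5.189 = 5.4618 MPa
P_wf = 5.4618 MPa


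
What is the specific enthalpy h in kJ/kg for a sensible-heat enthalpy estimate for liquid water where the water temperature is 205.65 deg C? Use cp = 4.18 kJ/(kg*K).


h = cp * T
h = 4.18 * 205.65
h = 859.62 kJ/kg


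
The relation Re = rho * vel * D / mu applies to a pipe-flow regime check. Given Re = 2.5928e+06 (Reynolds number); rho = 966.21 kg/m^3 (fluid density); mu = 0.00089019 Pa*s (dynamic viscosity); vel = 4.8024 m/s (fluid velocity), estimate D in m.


D = Re * mu / (rho * vel)
D = 2.5928e+06 * 0.00089019 / (966.21 * 4.8024)
D = 0.49742 m


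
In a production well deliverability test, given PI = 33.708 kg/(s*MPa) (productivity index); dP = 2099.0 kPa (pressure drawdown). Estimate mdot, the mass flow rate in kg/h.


mdot = PI * dP / 1000
mdot = 33.708 * 2099.0 / 1000
mdot = 70.75309 kg/s
Convert: 70.75309 kg/s * 3600.0 = 2.5471e+05 kg/h
mdot = 2.5471e+05 kg/h


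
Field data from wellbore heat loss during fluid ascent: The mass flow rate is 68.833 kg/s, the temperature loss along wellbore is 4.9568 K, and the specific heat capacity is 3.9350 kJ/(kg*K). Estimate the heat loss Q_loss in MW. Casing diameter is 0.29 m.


Q_loss = mdot * cp * dT
Q_loss = 68.833 * 3.9350 * 4.9568
Q_loss = 1342.588 kW
Convert: 1342.588 kW * 0.001 = 1.3426 MW
Q_loss = 1.3426 MW


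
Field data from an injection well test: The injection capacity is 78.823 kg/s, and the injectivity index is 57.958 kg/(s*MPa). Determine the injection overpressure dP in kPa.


dP = mdot * 1000 / II
dP = 78.823 * 1000 / 57.958
dP = 1360.0 kPa


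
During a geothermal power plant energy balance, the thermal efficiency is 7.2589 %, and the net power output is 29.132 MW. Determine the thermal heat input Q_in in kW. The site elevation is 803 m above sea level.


Q_in = W_net / (eta / 100)
Q_in = 29.132 / (7.2589 / 100)
Q_in = 401.3280 MW
Convert: 401.3280 MW * 1000.0 = 4.0133e+05 kW
Q_in = 4.0133e+05 kW


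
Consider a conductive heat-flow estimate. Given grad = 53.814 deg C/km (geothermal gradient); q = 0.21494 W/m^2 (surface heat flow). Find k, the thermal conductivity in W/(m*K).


k = q * 1000 / grad
k = 0.21494 * 1000 / 53.814
k = 3.9941 W/(m*K)


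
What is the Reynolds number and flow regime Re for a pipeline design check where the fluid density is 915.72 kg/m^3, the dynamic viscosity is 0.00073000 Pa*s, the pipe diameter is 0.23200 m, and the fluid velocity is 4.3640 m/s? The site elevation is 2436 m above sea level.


Step 1: Re = rho*vel*D/mu = 915.72*4.364*0.232/0.00073 = 1.2700e+06
Step 2: Re = 1.2700e+06 > 4000, so flow is turbulent.
Re = 1.2700e+06 (turbulent)


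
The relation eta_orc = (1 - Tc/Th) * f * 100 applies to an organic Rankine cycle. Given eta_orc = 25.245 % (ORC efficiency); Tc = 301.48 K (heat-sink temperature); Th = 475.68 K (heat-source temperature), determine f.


f = (eta_orc/100) / (1 - Tc/Th)
f = (25.245/100) / (1 - 301.48/475.68)
f = 0.68935


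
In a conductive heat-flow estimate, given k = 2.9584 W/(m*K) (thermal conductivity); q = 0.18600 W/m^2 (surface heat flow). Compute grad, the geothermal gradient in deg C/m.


grad = q * 1000 / k
grad = 0.18600 * 1000 / 2.9584
grad = 62.87182 deg C/km
Convert: 62.87182 deg C/km * 0.001 = 0.062872 deg C/m
grad = 0.062872 deg C/m


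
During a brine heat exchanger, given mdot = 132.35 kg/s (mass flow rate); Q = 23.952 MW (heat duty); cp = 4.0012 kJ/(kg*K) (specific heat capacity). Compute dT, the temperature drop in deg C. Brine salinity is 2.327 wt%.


dT = Q * 1000 / (mdot * cp)
dT = 23.952 * 1000 / (132.35 * 4.0012)
dT = 45.23010 K
Convert (temperature difference, 1 K = 1 deg C): 45.23010 K = 45.23010 deg C
dT = 45.230 deg C


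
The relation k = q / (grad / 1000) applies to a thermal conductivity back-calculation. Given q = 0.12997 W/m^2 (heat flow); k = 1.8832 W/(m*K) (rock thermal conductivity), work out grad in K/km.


grad = q / k * 1000
grad = 0.12997 / 1.8832 * 1000
grad = 69.01551 deg C/km
Convert: 69.01551 deg C/km * 1.0 = 69.016 K/km
grad = 69.016 K/km


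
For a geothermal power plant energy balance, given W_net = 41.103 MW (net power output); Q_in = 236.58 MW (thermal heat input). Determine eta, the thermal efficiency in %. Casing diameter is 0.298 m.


eta = W_net / Q_in * 100
eta = 41.103 / 236.58 * 100
eta = 17.374 %


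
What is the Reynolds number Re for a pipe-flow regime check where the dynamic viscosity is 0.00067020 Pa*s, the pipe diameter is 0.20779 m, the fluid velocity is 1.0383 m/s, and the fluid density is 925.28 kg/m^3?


Re = rho * vel * D / mu
Re = 925.28 * 1.0383 * 0.20779 / 0.00067020
Re = 2.9786e+05


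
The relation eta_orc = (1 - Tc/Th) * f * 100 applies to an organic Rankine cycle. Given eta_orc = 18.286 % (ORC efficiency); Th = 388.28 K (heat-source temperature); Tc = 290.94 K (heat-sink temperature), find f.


f = (eta_orc/100) / (1 - Tc/Th)
f = (18.286/100) / (1 - 290.94/388.28)
f = 0.72941


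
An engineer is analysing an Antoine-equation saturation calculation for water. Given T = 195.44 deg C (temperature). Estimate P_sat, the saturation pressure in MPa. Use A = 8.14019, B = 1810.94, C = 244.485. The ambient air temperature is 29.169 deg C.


P_sat = 10^(A - B/(C + T)) / 760 * 0.101325
P_sat = 10^(8.14019 - 1810.94/(244.485 + 195.44)) / 760 * 0.101325
P_sat = 1.4081 MPa


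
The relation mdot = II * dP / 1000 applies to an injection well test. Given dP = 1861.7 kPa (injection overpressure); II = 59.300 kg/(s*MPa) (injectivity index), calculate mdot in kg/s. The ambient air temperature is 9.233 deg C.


mdot = II * dP / 1000
mdot = 59.300 * 1861.7 / 1000
mdot = 110.40 kg/s


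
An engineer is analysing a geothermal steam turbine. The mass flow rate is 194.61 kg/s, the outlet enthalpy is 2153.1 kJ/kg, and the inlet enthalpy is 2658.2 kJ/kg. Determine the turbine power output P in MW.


P = mdot * (h_in - h_out) / 1000
P = 194.61 * (2658.2 - 2153.1) / 1000
P = 98.298 MW


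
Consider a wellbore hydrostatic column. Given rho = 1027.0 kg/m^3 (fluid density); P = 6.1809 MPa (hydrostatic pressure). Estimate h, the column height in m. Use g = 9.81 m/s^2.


h = P * 1e6 / (g * rho)
h = 6.1809 * 1e6 / (9.81 * 1027.0)
h = 613.50 m


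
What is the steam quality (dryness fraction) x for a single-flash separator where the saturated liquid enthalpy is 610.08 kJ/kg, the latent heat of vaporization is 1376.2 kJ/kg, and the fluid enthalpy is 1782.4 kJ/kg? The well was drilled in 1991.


x = (h - hf) / hfg
x = (1782.4 - 610.08) / 1376.2
x = 0.85185


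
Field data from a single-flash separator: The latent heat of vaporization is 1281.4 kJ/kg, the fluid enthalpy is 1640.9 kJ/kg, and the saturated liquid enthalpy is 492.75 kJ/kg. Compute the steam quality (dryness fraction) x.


x = (h - hf) / hfg
x = (1640.9 - 492.75) / 1281.4
x = 0.89601


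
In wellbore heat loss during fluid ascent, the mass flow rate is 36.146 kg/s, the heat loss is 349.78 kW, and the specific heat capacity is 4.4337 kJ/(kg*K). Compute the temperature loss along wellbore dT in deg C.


dT = Q_loss / (mdot * cp)
dT = 349.78 / (36.146 * 4.4337)
dT = 2.182571 K
Convert (temperature difference, 1 K = 1 deg C): 2.182571 K = 2.182571 deg C
dT = 2.1826 deg C


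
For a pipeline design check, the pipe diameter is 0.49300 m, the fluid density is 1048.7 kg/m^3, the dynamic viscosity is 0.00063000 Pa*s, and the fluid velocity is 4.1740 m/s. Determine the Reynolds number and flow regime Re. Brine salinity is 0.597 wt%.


Step 1: Re = rho*vel*D/mu = 1048.7*4.174*0.493/0.00063 = 3.4254e+06
Step 2: Re = 3.4254e+06 > 4000, so flow is turbulent.
Re = 3.4254e+06 (turbulent)


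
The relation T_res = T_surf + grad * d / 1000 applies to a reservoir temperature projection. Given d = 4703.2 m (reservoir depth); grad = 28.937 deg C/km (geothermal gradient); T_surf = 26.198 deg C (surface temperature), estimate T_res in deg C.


T_res = T_surf + grad * d / 1000
T_res = 26.198 + 28.937 * 4703.2 / 1000
T_res = 162.29 deg C


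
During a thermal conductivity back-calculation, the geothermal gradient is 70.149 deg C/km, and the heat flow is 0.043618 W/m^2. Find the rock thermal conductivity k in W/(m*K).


k = q / (grad / 1000)
k = 0.043618 / (70.149 / 1000)
k = 0.62179 W/(m*K)


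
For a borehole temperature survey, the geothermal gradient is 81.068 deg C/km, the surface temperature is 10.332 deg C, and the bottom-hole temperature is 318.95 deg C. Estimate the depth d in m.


d = (T_d - T_surf) / grad * 1000
d = (318.95 - 10.332) / 81.068 * 1000
d = 3806.9 m


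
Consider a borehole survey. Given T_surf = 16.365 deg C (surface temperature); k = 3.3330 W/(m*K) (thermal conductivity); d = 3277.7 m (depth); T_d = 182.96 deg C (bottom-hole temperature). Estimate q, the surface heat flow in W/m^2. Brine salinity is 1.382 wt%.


Step 1: grad = (T_d - T_surf)/d * 1000 = (182.96 - 16.365)/3277.7 * 1000 = 50.82680 deg C/km
Step 2: q = k * grad / 1000 = 3.333 * 50.82680 / 1000 = 0.16941 W/m^2
q = 0.16941 W/m^2


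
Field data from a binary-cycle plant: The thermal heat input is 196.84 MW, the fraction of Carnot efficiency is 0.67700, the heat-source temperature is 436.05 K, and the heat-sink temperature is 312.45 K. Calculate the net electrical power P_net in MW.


Step 1: eta = (1 - Tc/Th)*f = (1 - 312.45/436.05)*0.677 = 0.1918982
Step 2: P_net = eta * Q_in = 0.1918982 * 196.84 = 37.773 MW
P_net = 37.773 MW


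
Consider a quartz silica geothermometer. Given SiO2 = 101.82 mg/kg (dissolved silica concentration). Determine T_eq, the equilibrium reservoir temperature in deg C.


T_eq = 1309 / (5.19 - log10(SiO2)) - 273.15
T_eq = 1309 / (5.19 - log10(101.82)) - 273.15
T_eq = 138.20 deg C


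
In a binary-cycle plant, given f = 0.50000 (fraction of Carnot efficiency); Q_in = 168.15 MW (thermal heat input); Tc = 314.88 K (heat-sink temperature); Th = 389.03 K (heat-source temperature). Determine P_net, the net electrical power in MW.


Step 1: eta = (1 - Tc/Th)*f = (1 - 314.88/389.03)*0.5 = 0.09530113
Step 2: P_net = eta * Q_in = 0.09530113 * 168.15 = 16.025 MW
P_net = 16.025 MW


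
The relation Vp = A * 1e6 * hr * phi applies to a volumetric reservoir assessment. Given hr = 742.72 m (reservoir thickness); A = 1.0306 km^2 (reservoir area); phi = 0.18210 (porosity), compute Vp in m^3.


Vp = A * 1e6 * hr * phi
Vp = 1.0306 * 1e6 * 742.72 * 0.18210
Vp = 1.3939e+08 m^3


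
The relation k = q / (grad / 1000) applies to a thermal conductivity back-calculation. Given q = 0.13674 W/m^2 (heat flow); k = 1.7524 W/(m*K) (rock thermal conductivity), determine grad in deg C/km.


grad = q / k * 1000
grad = 0.13674 / 1.7524 * 1000
grad = 78.030 deg C/km


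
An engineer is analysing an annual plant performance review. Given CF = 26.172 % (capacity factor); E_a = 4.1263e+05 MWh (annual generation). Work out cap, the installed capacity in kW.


cap = E_a / (CF/100 * 8760)
cap = 4.1263e+05 / (26.172/100 * 8760)
cap = 179.9781 MW
Convert: 179.9781 MW * 1000.0 = 1.7998e+05 kW
cap = 1.7998e+05 kW


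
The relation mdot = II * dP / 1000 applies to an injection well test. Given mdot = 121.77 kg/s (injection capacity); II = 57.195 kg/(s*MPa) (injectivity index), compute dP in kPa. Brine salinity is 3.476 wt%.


dP = mdot * 1000 / II
dP = 121.77 * 1000 / 57.195
dP = 2129.0 kPa


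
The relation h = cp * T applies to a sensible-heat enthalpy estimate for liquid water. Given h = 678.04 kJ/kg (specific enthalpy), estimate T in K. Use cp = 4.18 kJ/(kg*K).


T = h / cp
T = 678.04 / 4.18
T = 162.2105 deg C
Convert to K: 162.2105 + 273.15 = 435.36 K
T = 435.36 K


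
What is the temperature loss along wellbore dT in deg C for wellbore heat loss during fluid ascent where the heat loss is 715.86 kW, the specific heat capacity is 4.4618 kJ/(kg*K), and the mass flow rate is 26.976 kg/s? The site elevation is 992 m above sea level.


dT = Q_loss / (mdot * cp)
dT = 715.86 / (26.976 * 4.4618)
dT = 5.947582 K
Convert (temperature difference, 1 K = 1 deg C): 5.947582 K = 5.947582 deg C
dT = 5.9476 deg C


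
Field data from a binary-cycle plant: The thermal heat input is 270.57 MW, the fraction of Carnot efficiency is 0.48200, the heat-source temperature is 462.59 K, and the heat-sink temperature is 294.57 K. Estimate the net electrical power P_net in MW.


Step 1: eta = (1 - Tc/Th)*f = (1 - 294.57/462.59)*0.482 = 0.1750700
Step 2: P_net = eta * Q_in = 0.1750700 * 270.57 = 47.369 MW
P_net = 47.369 MW


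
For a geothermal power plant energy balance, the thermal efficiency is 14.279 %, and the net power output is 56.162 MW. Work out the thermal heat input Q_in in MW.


Q_in = W_net / (eta / 100)
Q_in = 56.162 / (14.279 / 100)
Q_in = 393.32 MW


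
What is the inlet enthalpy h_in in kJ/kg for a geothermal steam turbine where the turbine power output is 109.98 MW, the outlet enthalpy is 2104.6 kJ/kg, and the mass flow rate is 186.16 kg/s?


h_in = h_out + P * 1000 / mdot
h_in = 2104.6 + 109.98 * 1000 / 186.16
h_in = 2695.4 kJ/kg


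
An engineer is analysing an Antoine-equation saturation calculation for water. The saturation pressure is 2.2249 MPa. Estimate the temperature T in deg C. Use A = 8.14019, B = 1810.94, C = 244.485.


T = B / (A - log10(P_sat * 760 / 0.101325)) - C
T = 1810.94 / (8.14019 - log10(2.2249 * 760 / 0.101325)) - 244.485
T = 217.75 deg C


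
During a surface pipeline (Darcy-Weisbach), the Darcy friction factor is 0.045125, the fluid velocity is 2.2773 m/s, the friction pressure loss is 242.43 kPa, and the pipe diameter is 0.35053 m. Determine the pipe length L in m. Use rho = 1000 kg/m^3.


L = dP*1000*D / (f*rho*vel^2/2)
L = 242.43*1000*0.35053 / (0.045125*1000*2.2773^2/2)
L = 726.25 m


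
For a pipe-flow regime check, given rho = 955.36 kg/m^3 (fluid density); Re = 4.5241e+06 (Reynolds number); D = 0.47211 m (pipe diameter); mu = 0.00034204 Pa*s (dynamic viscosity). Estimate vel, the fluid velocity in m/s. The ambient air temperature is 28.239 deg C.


vel = Re * mu / (rho * D)
vel = 4.5241e+06 * 0.00034204 / (955.36 * 0.47211)
vel = 3.4308 m/s


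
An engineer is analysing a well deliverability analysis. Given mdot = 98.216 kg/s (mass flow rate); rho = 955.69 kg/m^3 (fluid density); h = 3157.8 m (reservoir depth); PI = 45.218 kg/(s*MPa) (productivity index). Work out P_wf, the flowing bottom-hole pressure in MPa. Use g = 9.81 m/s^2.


Step 1: P_i = rho*g*h/1e6 = 955.69*9.81*3157.8/1e6 = 29.60538 MPa
Step 2: P_wf = P_i - mdot/PI = 29.60538 - 98.216/45.218 = 27.433 MPa
P_wf = 27.433 MPa


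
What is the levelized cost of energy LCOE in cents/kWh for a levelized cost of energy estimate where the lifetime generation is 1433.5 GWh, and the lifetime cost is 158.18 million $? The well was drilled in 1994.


LCOE = C_tot / E_tot * 100
LCOE = 158.18 / 1433.5 * 100
LCOE = 11.035 cents/kWh


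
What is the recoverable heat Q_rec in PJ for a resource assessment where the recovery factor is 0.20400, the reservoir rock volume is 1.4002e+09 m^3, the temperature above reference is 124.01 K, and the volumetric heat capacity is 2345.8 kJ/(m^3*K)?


Step 1: Q_s = Vr*rhoc*dT/1e12 = 1.4002e+09*2345.8*124.01/1e12 = 407.3219 PJ
Step 2: Q_rec = Q_s * RF = 407.3219 * 0.204 = 83.094 PJ
Q_rec = 83.094 PJ


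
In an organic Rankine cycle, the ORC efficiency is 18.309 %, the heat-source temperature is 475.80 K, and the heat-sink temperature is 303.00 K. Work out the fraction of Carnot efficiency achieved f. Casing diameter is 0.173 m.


f = (eta_orc/100) / (1 - Tc/Th)
f = (18.309/100) / (1 - 303.00/475.80)
f = 0.50413


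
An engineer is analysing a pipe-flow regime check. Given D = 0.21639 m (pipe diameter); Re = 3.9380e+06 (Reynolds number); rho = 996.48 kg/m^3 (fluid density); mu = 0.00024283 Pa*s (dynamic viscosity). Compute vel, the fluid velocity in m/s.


vel = Re * mu / (rho * D)
vel = 3.9380e+06 * 0.00024283 / (996.48 * 0.21639)
vel = 4.4348 m/s


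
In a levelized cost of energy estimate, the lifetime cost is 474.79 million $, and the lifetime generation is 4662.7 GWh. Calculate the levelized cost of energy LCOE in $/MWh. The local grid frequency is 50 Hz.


LCOE = C_tot / E_tot * 100
LCOE = 474.79 / 4662.7 * 100
LCOE = 10.18273 cents/kWh
Convert: 10.18273 cents/kWh * 10.0 = 101.83 $/MWh
LCOE = 101.83 $/MWh


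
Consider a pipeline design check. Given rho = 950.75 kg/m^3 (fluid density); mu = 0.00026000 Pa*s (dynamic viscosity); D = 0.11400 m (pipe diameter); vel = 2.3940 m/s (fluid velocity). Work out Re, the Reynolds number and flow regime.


Step 1: Re = rho*vel*D/mu = 950.75*2.394*0.114/0.00026 = 9.9798e+05
Step 2: Re = 9.9798e+05 > 4000, so flow is turbulent.
Re = 9.9798e+05 (turbulent)


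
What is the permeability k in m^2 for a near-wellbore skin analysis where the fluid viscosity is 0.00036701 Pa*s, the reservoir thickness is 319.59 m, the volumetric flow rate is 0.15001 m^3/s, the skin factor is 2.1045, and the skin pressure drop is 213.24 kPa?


k = S*q*mu / (2*pi*dP_s*1000*hr)
k = 2.1045*0.15001*0.00036701 / (2*pi*213.24*1000*319.59)
k = 2.7059e-13 m^2


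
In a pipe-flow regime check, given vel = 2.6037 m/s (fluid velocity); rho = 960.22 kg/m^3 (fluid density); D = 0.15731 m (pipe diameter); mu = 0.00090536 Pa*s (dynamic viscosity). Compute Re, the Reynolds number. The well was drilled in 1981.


Re = rho * vel * D / mu
Re = 960.22 * 2.6037 * 0.15731 / 0.00090536
Re = 4.3441e+05


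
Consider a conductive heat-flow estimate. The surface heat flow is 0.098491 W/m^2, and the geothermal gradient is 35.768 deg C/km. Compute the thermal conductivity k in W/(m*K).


k = q * 1000 / grad
k = 0.098491 * 1000 / 35.768
k = 2.7536 W/(m*K)


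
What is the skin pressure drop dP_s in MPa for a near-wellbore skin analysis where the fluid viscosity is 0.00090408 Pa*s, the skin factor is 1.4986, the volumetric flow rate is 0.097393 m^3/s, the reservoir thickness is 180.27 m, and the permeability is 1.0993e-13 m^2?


dP_s = S * q * mu / (2*pi*k*hr) / 1000
dP_s = 1.4986 * 0.097393 * 0.00090408 / (2*pi*1.0993e-13*180.27) / 1000
dP_s = 1059.744 kPa
Convert: 1059.744 kPa * 0.001 = 1.0597 MPa
dP_s = 1.0597 MPa


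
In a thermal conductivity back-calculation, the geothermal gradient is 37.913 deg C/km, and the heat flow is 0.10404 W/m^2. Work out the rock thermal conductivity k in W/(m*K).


k = q / (grad / 1000)
k = 0.10404 / (37.913 / 1000)
k = 2.7442 W/(m*K)


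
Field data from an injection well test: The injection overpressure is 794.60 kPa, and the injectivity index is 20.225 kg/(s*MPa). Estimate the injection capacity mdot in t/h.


mdot = II * dP / 1000
mdot = 20.225 * 794.60 / 1000
mdot = 16.07079 kg/s
Convert: 16.07079 kg/s * 3.6 = 57.855 t/h
mdot = 57.855 t/h


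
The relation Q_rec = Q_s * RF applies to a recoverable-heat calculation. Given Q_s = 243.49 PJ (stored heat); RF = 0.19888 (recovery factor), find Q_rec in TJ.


Q_rec = Q_s * RF
Q_rec = 243.49 * 0.19888
Q_rec = 48.42529 PJ
Convert: 48.42529 PJ * 1000.0 = 48425 TJ
Q_rec = 48425 TJ


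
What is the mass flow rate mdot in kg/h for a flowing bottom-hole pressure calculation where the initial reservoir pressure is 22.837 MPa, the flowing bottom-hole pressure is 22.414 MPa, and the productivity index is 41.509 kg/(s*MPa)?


mdot = (P_i - P_wf) * PI
mdot = (22.837 - 22.414) * 41.509
mdot = 17.55831 kg/s
Convert: 17.55831 kg/s * 3600.0 = 63210 kg/h
mdot = 63210 kg/h


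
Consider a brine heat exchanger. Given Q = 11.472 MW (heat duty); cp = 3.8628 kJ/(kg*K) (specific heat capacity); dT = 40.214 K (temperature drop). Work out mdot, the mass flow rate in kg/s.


mdot = Q * 1000 / (cp * dT)
mdot = 11.472 * 1000 / (3.8628 * 40.214)
mdot = 73.852 kg/s


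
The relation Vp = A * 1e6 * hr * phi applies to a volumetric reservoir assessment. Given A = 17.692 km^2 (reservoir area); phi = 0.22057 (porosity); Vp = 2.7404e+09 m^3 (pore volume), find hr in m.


hr = Vp / (A * 1e6 * phi)
hr = 2.7404e+09 / (17.692 * 1e6 * 0.22057)
hr = 702.25 m


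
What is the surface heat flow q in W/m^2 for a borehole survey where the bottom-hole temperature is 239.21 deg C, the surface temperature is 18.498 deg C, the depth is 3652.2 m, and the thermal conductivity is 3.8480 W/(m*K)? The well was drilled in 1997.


Step 1: grad = (T_d - T_surf)/d * 1000 = (239.21 - 18.498)/3652.2 * 1000 = 60.43262 deg C/km
Step 2: q = k * grad / 1000 = 3.848 * 60.43262 / 1000 = 0.23254 W/m^2
q = 0.23254 W/m^2


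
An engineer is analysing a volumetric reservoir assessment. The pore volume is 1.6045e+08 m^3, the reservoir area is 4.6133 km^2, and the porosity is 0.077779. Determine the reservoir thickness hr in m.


hr = Vp / (A * 1e6 * phi)
hr = 1.6045e+08 / (4.6133 * 1e6 * 0.077779)
hr = 447.16 m


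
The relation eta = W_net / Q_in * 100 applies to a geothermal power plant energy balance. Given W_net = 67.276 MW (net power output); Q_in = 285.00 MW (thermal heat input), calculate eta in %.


eta = W_net / Q_in * 100
eta = 67.276 / 285.00 * 100
eta = 23.606 %
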